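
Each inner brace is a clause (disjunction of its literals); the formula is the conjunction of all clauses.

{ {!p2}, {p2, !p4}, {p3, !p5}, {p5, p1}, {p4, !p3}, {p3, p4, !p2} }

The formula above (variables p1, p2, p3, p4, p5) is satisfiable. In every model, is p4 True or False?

False

Suppose p4 = true.
From the singleton clause (!p2), p2 = false.
Now (p2) is unsatisfied and unit — conflict.
So every satisfying assignment has p4 = False.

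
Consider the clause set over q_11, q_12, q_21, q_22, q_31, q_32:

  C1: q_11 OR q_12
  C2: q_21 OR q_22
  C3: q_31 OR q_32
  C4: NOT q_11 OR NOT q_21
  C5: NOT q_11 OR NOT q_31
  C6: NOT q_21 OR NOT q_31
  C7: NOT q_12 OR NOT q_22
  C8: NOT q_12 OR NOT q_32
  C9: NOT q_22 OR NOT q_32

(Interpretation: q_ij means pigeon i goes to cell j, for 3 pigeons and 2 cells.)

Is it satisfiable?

Branch on q_11: set q_11 = true.
Unit clause (NOT q_21) forces q_21 = false.
Unit clause (q_22) forces q_22 = true.
Unit clause (NOT q_31) forces q_31 = false.
Unit clause (q_32) forces q_32 = true.
That conflicts with the unit clause (NOT q_32).
So q_11 must be the other value — set q_11 = false.
Unit clause (q_12) forces q_12 = true.
Unit clause (NOT q_22) forces q_22 = false.
Unit clause (q_21) forces q_21 = true.
Unit clause (NOT q_31) forces q_31 = false.
Unit clause (q_32) forces q_32 = true.
That conflicts with the unit clause (NOT q_32).
Neither q_11 = true nor q_11 = false works.
No assignment satisfies every clause.

No, unsatisfiable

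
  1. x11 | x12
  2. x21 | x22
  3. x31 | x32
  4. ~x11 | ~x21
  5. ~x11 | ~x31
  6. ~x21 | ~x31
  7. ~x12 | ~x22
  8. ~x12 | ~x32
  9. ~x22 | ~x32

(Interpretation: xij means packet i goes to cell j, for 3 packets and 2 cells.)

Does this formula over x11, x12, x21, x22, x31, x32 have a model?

No, unsatisfiable

Suppose x11 = 1.
Unit clause (~x21) forces x21 = 0.
Unit clause (x22) forces x22 = 1.
Unit clause (~x31) forces x31 = 0.
Unit clause (x32) forces x32 = 1.
Now (~x32) is unsatisfied and unit — conflict.
So x11 must be the other value — set x11 = 0.
Unit clause (x12) forces x12 = 1.
Unit clause (~x22) forces x22 = 0.
Unit clause (x21) forces x21 = 1.
Unit clause (~x31) forces x31 = 0.
Unit clause (x32) forces x32 = 1.
Now (~x32) is unsatisfied and unit — conflict.
Neither x11 = 1 nor x11 = 0 works.
No assignment satisfies every clause.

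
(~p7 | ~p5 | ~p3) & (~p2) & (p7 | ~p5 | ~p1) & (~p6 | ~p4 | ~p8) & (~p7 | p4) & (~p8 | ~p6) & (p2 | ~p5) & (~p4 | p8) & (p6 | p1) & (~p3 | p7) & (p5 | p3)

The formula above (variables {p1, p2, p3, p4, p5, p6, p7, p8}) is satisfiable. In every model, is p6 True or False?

False

Suppose p6 = 1.
(~p2) alone gives p2 = 0.
(~p8) alone gives p8 = 0.
(~p5) alone gives p5 = 0.
(~p4) alone gives p4 = 0.
(~p7) alone gives p7 = 0.
(~p3) alone gives p3 = 0.
Now (p3) is unsatisfied and unit — conflict.
So every satisfying assignment has p6 = False.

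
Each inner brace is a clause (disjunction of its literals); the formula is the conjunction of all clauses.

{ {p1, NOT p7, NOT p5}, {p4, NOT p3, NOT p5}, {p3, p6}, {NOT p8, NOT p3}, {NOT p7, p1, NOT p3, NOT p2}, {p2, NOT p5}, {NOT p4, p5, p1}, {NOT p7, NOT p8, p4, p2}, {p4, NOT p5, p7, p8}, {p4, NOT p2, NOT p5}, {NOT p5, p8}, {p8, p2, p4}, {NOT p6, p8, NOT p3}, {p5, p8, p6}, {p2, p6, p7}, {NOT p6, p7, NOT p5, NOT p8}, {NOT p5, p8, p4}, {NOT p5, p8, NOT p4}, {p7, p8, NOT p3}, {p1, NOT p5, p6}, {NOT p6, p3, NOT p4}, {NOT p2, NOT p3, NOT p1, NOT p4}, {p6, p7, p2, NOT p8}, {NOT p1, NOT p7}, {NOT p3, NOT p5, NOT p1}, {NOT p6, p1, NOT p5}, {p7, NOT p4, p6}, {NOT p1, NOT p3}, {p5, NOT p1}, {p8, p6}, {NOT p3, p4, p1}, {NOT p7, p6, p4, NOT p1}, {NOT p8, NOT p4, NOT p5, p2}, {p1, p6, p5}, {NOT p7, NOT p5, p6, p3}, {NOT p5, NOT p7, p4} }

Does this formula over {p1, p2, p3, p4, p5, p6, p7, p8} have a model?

Yes, satisfiable

Branch on p3: set p3 = false.
The clause (p6) is unit, so p6 = true.
The clause (NOT p4) is unit, so p4 = false.
Branch on p2: set p2 = false.
The clause (NOT p5) is unit, so p5 = false.
The clause (p8) is unit, so p8 = true.
The clause (NOT p7) is unit, so p7 = false.
The clause (NOT p1) is unit, so p1 = false.
All clauses are satisfied.
A satisfying assignment: p1 ↦ false; p2 ↦ false; p3 ↦ false; p4 ↦ false; p5 ↦ false; p6 ↦ true; p7 ↦ false; p8 ↦ true.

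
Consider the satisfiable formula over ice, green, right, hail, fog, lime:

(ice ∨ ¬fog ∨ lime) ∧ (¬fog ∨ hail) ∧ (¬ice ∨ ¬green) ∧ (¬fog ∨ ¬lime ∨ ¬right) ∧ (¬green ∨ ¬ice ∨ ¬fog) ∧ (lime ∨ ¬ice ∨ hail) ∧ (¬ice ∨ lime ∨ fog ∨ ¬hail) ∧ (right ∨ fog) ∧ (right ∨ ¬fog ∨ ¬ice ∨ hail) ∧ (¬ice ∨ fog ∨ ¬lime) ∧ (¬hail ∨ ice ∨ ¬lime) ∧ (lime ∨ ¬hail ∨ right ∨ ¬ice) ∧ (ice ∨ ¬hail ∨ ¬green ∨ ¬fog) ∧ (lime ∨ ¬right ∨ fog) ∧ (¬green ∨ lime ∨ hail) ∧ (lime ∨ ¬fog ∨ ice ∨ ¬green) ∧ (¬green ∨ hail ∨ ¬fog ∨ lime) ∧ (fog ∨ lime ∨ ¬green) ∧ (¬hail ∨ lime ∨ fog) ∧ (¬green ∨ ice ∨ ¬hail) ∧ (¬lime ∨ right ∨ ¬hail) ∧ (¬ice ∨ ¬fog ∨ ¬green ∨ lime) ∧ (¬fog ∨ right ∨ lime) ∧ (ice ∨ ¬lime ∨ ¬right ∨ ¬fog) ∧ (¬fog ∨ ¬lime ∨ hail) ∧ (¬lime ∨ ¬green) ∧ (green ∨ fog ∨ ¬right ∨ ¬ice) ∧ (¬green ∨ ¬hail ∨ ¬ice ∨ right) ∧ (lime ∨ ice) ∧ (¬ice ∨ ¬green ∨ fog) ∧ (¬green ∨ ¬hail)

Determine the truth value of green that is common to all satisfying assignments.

Suppose green = True.
(¬ice) alone gives ice = False.
(¬hail) alone gives hail = False.
(¬fog) alone gives fog = False.
(right) alone gives right = True.
(lime) alone gives lime = True.
But (¬lime) is also a unit clause — contradiction.
So every satisfying assignment has green = False.

False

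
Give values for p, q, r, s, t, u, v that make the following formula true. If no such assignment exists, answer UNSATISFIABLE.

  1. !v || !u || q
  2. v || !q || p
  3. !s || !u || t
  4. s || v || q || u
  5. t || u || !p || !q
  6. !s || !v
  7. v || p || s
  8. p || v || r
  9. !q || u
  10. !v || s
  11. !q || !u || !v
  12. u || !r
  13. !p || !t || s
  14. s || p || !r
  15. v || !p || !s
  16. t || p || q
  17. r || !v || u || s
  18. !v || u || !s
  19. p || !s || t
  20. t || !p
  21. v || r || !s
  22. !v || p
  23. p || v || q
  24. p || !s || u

UNSATISFIABLE

Branch on s: set s = false.
(!v) alone gives v = false.
(p) alone gives p = true.
(!t) alone gives t = false.
Now (t) is unsatisfied and unit — conflict.
Undo s and try s = true.
(!v) alone gives v = false.
(!p) alone gives p = false.
(!q) alone gives q = false.
Now (q) is unsatisfied and unit — conflict.
Either choice for s ends in contradiction.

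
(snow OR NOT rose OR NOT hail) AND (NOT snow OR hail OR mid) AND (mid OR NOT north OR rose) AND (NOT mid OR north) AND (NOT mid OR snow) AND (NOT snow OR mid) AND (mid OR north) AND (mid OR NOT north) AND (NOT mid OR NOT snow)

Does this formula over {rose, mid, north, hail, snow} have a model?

Branch on mid: set mid = false.
From the singleton clause (NOT snow), snow = false.
From the singleton clause (north), north = true.
But (NOT north) is also a unit clause — contradiction.
So mid must be the other value — set mid = true.
From the singleton clause (north), north = true.
From the singleton clause (snow), snow = true.
But (NOT snow) is also a unit clause — contradiction.
Neither mid = true nor mid = false works.
No assignment satisfies every clause.

No, unsatisfiable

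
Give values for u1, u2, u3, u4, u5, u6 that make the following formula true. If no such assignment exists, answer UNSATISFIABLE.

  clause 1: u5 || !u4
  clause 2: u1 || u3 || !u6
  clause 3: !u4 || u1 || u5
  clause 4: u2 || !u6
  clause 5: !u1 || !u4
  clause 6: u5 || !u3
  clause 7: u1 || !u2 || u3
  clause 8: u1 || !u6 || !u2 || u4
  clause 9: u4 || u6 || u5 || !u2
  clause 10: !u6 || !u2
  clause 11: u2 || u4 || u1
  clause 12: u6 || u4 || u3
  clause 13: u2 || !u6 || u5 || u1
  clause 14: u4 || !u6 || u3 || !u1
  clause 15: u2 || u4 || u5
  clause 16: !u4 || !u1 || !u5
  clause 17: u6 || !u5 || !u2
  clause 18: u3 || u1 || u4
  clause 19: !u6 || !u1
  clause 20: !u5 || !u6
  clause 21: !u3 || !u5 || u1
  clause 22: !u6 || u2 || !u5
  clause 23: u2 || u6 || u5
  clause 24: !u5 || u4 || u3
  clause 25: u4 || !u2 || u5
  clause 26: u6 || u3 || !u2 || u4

Branch on u5: set u5 = true.
(!u6) alone gives u6 = false.
(!u2) alone gives u2 = false.
Branch on u1: set u1 = true.
(!u4) alone gives u4 = false.
(u3) alone gives u3 = true.
All clauses are satisfied.

u1=true, u2=false, u3=true, u4=false, u5=true, u6=false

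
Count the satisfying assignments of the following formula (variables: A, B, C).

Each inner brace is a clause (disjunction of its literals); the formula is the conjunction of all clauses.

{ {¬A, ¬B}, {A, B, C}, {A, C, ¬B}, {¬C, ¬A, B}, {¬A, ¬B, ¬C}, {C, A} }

There are 2^3 = 8 truth assignments over (A, B, C).
Check each against the 6 clauses (columns in the order A, B, C):
  F F F  ✗ fails (A ∨ B ∨ C)
  F F T  ✓ satisfies all
  F T F  ✗ fails (A ∨ C ∨ ¬B)
  F T T  ✓ satisfies all
  T F F  ✓ satisfies all
  T F T  ✗ fails (¬C ∨ ¬A ∨ B)
  T T F  ✗ fails (¬A ∨ ¬B)
  T T T  ✗ fails (¬A ∨ ¬B)
3 of the 8 rows are models.

3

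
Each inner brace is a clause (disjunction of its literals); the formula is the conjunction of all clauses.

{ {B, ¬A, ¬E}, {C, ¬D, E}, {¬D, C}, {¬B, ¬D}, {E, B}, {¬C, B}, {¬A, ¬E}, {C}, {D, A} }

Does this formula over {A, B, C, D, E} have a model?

Yes, satisfiable

(C) alone gives C = True.
(B) alone gives B = True.
(¬D) alone gives D = False.
(A) alone gives A = True.
(¬E) alone gives E = False.
This assignment satisfies each clause.
A satisfying assignment: A ↦ True,  B ↦ True,  C ↦ True,  D ↦ False,  E ↦ False.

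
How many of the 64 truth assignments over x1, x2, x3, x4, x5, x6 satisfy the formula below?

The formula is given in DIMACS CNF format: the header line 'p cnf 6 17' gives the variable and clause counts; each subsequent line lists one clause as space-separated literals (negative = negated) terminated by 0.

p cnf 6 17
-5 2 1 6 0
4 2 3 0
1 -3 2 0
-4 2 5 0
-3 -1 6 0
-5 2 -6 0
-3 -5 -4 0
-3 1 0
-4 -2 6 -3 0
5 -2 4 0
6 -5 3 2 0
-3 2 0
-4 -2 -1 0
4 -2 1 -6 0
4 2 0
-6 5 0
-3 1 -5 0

There are 2^6 = 64 truth assignments over (x1, x2, x3, x4, x5, x6).
Split on x6. With x6 = True, the clauses containing x6 are satisfied and ¬x6 drops from the rest; 3 of the 2^5 = 32 assignments to the other variables satisfy what remains.
With x6 = False, by the same count on the reduced clause set, 4 assignments work.
(One model: x1=F, x2=T, x3=F, x4=F, x5=T, x6=F.)
Total: 3 + 4 = 7.

7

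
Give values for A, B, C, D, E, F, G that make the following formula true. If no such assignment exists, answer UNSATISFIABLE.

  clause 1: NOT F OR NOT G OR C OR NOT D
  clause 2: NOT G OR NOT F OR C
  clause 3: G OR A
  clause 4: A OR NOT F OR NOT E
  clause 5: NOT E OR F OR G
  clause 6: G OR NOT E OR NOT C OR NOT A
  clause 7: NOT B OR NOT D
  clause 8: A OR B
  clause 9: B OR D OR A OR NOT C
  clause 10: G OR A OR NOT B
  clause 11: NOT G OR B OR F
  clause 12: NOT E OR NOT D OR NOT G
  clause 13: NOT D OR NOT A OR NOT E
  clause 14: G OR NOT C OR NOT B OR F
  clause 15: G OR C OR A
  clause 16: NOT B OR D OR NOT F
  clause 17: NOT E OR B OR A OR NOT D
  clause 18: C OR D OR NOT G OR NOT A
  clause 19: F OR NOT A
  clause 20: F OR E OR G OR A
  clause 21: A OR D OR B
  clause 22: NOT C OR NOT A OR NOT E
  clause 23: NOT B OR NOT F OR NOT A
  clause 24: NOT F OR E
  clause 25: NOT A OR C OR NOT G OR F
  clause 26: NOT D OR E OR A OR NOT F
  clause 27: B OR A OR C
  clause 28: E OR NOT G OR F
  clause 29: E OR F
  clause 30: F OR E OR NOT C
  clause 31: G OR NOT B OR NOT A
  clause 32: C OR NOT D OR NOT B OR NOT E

Try G = false.
(A) alone gives A = true.
(F) alone gives F = true.
(NOT B) alone gives B = false.
(E) alone gives E = true.
(NOT C) alone gives C = false.
(NOT D) alone gives D = false.
This assignment satisfies each clause.

A=true, B=false, C=false, D=false, E=true, F=true, G=false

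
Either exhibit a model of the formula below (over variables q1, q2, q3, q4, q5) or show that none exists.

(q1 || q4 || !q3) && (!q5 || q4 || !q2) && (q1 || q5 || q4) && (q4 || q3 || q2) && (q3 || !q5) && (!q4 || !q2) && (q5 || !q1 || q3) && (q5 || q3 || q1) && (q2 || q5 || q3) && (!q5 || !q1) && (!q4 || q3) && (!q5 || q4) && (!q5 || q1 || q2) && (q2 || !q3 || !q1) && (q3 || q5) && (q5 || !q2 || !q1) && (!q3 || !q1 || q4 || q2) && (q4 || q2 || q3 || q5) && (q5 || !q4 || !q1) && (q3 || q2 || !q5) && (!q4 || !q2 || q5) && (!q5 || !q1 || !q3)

q1 ↦ false; q2 ↦ false; q3 ↦ true; q4 ↦ true; q5 ↦ false

Case q3 = true:
Case q1 = false:
(q4) alone gives q4 = true.
(!q2) alone gives q2 = false.
(!q5) alone gives q5 = false.
This assignment satisfies each clause.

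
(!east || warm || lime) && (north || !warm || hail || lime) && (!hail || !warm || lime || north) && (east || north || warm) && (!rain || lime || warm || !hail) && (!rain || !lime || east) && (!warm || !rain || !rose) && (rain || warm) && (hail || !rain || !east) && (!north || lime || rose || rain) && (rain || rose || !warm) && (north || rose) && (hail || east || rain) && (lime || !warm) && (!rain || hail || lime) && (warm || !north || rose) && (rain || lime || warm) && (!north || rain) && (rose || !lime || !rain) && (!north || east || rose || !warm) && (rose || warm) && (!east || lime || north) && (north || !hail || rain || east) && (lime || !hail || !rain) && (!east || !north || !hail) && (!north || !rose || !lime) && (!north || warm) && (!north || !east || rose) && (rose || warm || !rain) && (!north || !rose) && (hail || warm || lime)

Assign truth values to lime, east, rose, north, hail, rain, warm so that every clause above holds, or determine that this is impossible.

Try rain = true.
Try lime = true.
The clause (east) is unit, so east = true.
The clause (hail) is unit, so hail = true.
The clause (rose) is unit, so rose = true.
The clause (!warm) is unit, so warm = false.
The clause (!north) is unit, so north = false.
Every clause now holds.

lime ↦ true; east ↦ true; rose ↦ true; north ↦ false; hail ↦ true; rain ↦ true; warm ↦ false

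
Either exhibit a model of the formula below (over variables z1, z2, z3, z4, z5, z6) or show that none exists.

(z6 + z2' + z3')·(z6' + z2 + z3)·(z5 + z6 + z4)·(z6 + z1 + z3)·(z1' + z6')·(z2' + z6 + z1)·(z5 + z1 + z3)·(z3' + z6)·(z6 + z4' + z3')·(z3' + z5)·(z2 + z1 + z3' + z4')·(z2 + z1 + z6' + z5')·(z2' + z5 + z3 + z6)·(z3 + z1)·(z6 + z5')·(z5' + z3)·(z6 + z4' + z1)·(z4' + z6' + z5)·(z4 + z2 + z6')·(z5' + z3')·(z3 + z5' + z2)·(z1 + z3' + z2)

z1=1, z2=0, z3=0, z4=1, z5=0, z6=0

Suppose z1 = 1.
Unit clause (z6') forces z6 = 0.
Unit clause (z3') forces z3 = 0.
Unit clause (z5') forces z5 = 0.
Unit clause (z4) forces z4 = 1.
Unit clause (z2') forces z2 = 0.
Every clause now holds.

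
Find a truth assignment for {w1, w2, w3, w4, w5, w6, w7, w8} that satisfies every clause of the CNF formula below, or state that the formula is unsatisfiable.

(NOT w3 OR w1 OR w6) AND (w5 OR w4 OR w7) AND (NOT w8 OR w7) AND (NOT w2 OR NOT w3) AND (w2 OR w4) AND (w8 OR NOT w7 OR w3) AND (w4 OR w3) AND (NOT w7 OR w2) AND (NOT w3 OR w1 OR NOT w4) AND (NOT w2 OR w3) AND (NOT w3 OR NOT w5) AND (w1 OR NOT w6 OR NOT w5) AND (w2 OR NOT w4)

UNSATISFIABLE

Suppose w8 = false.
Suppose w2 = false.
Unit clause (w4) forces w4 = true.
That conflicts with the unit clause (NOT w4).
So w2 must be the other value — set w2 = true.
Unit clause (NOT w3) forces w3 = false.
That conflicts with the unit clause (w3).
Neither w2 = true nor w2 = false works.
So w8 must be the other value — set w8 = true.
Unit clause (w7) forces w7 = true.
Unit clause (w2) forces w2 = true.
Unit clause (NOT w3) forces w3 = false.
That conflicts with the unit clause (w3).
Neither w8 = true nor w8 = false works.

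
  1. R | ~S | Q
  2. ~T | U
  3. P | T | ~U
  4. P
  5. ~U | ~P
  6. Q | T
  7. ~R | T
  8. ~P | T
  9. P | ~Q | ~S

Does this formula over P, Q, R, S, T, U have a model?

No, unsatisfiable

The clause (P) is unit, so P = 1.
The clause (~U) is unit, so U = 0.
The clause (~T) is unit, so T = 0.
But (T) is also a unit clause — contradiction.
No assignment satisfies every clause.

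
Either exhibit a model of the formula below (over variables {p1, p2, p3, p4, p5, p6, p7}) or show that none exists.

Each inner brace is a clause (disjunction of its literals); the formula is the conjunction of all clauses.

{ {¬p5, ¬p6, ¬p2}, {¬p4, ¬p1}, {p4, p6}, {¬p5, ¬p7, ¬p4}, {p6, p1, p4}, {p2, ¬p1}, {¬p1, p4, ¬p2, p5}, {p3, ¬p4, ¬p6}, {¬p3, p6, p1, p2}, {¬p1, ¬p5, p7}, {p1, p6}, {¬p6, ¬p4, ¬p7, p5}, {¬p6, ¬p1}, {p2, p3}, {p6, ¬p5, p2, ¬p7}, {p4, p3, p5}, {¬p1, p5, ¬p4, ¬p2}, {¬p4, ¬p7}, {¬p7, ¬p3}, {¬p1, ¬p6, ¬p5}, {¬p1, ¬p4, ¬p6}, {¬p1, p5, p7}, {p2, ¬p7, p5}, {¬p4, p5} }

p1: False,  p2: False,  p3: True,  p4: False,  p5: True,  p6: True,  p7: False

Try p4 = False.
(p6) alone gives p6 = True.
(¬p1) alone gives p1 = False.
Try p5 = True.
(¬p2) alone gives p2 = False.
(p3) alone gives p3 = True.
(¬p7) alone gives p7 = False.
This assignment satisfies each clause.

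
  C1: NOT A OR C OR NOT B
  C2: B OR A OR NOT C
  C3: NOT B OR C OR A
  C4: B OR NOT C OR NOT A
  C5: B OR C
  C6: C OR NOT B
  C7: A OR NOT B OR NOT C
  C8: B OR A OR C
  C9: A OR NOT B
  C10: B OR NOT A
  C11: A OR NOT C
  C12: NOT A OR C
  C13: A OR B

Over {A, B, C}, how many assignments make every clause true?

There are 2^3 = 8 truth assignments over (A, B, C).
Check each against the 13 clauses (columns in the order A, B, C):
  F F F  ✗ fails (B OR C)
  F F T  ✗ fails (B OR A OR NOT C)
  F T F  ✗ fails (NOT B OR C OR A)
  F T T  ✗ fails (A OR NOT B OR NOT C)
  T F F  ✗ fails (B OR C)
  T F T  ✗ fails (B OR NOT C OR NOT A)
  T T F  ✗ fails (NOT A OR C OR NOT B)
  T T T  ✓ satisfies all
1 of the 8 rows is a model.

1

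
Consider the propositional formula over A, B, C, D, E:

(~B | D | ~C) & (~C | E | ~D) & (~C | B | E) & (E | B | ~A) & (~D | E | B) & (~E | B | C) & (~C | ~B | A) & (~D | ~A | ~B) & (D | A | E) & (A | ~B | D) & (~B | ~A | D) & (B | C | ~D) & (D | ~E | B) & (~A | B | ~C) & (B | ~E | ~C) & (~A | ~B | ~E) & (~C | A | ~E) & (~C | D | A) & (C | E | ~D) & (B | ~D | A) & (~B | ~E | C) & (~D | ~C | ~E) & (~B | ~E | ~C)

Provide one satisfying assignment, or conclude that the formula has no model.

Branch on B: set B = 0.
Branch on C: set C = 0.
Unit clause (~E) forces E = 0.
Unit clause (~A) forces A = 0.
Unit clause (~D) forces D = 0.
Now (D) is unsatisfied and unit — conflict.
Undo C and try C = 1.
Unit clause (E) forces E = 1.
Now (~E) is unsatisfied and unit — conflict.
Neither C = 1 nor C = 0 works.
Undo B and try B = 1.
Branch on D: set D = 1.
Unit clause (~A) forces A = 0.
Unit clause (~C) forces C = 0.
Unit clause (E) forces E = 1.
Now (~E) is unsatisfied and unit — conflict.
Undo D and try D = 0.
Unit clause (~C) forces C = 0.
Unit clause (A) forces A = 1.
Now (~A) is unsatisfied and unit — conflict.
Neither D = 1 nor D = 0 works.
Neither B = 1 nor B = 0 works.

UNSATISFIABLE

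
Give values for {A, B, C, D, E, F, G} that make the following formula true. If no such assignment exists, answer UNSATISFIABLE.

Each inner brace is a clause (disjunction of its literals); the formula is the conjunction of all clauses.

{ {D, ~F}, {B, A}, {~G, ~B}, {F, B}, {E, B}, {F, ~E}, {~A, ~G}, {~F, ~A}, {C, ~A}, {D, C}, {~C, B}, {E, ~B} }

A: 0, B: 1, C: 1, D: 1, E: 1, F: 1, G: 0

Try D = 1.
Try B = 1.
From the singleton clause (~G), G = 0.
From the singleton clause (E), E = 1.
From the singleton clause (F), F = 1.
From the singleton clause (~A), A = 0.
All clauses hold; C can take either value.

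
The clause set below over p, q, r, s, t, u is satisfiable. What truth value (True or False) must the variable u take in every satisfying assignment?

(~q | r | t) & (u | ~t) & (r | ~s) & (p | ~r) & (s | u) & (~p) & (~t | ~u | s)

True

Suppose u = 0.
From the singleton clause (~t), t = 0.
From the singleton clause (s), s = 1.
From the singleton clause (r), r = 1.
From the singleton clause (p), p = 1.
That conflicts with the unit clause (~p).
So every satisfying assignment has u = True.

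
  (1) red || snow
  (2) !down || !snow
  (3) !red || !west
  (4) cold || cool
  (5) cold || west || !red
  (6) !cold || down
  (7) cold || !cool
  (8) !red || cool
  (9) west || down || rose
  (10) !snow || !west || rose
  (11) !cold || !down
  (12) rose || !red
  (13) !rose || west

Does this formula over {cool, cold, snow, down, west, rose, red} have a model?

Unsatisfiable

Try red = true.
Unit clause (!west) forces west = false.
Unit clause (cold) forces cold = true.
Unit clause (down) forces down = true.
That conflicts with the unit clause (!down).
Undo red and try red = false.
Unit clause (snow) forces snow = true.
Unit clause (!down) forces down = false.
Unit clause (!cold) forces cold = false.
Unit clause (cool) forces cool = true.
That conflicts with the unit clause (!cool).
Either choice for red ends in contradiction.
No assignment satisfies every clause.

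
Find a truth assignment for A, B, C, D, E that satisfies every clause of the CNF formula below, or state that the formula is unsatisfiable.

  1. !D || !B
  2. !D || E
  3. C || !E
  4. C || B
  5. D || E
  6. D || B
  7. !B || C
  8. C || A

A=false; B=true; C=true; D=false; E=true

Suppose D = false.
(E) alone gives E = true.
(C) alone gives C = true.
(B) alone gives B = true.
Every clause is now satisfied; A is unconstrained.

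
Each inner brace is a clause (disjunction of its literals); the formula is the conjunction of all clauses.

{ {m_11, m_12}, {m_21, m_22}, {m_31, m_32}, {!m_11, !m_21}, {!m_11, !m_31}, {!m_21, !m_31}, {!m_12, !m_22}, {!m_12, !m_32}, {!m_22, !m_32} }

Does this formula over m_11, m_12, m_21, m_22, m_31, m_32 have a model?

Suppose m_11 = true.
(!m_21) alone gives m_21 = false.
(m_22) alone gives m_22 = true.
(!m_31) alone gives m_31 = false.
(m_32) alone gives m_32 = true.
That conflicts with the unit clause (!m_32).
That branch fails; take m_11 = false instead.
(m_12) alone gives m_12 = true.
(!m_22) alone gives m_22 = false.
(m_21) alone gives m_21 = true.
(!m_31) alone gives m_31 = false.
(m_32) alone gives m_32 = true.
That conflicts with the unit clause (!m_32).
Neither m_11 = true nor m_11 = false works.
No assignment satisfies every clause.

No, unsatisfiable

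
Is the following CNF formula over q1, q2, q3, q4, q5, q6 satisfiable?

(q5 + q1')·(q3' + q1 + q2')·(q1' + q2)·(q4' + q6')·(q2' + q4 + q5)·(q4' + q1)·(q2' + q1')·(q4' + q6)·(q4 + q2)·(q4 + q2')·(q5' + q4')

No, unsatisfiable

Suppose q5 = 1.
(q4') alone gives q4 = 0.
(q2) alone gives q2 = 1.
Now (q2') is unsatisfied and unit — conflict.
Undo q5 and try q5 = 0.
(q1') alone gives q1 = 0.
(q4') alone gives q4 = 0.
(q2') alone gives q2 = 0.
Now (q2) is unsatisfied and unit — conflict.
Both values of q5 lead to a conflict.
No assignment satisfies every clause.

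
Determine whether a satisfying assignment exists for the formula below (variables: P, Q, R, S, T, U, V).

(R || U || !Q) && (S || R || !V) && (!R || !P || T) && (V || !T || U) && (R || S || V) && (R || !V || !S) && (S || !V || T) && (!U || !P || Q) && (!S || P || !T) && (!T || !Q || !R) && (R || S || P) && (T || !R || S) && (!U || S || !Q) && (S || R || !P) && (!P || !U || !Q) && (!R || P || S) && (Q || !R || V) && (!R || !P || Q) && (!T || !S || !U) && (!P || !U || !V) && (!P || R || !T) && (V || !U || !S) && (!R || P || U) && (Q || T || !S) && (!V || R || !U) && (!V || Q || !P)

Satisfiable

Suppose R = true.
Suppose P = false.
(S) alone gives S = true.
(!T) alone gives T = false.
(U) alone gives U = true.
(V) alone gives V = true.
(Q) alone gives Q = true.
This assignment satisfies each clause.
A satisfying assignment: P=false, Q=true, R=true, S=true, T=false, U=true, V=true.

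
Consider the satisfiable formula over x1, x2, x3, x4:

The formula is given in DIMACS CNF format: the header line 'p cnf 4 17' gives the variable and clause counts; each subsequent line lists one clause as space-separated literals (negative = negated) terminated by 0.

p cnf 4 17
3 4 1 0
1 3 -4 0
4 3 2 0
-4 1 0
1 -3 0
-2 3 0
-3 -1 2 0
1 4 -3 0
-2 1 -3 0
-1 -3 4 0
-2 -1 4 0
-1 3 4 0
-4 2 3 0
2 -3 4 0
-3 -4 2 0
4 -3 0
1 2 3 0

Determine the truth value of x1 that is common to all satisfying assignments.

Suppose x1 = False.
The clause (¬x4) is unit, so x4 = False.
The clause (x3) is unit, so x3 = True.
But (¬x3) is also a unit clause — contradiction.
So every satisfying assignment has x1 = True.

True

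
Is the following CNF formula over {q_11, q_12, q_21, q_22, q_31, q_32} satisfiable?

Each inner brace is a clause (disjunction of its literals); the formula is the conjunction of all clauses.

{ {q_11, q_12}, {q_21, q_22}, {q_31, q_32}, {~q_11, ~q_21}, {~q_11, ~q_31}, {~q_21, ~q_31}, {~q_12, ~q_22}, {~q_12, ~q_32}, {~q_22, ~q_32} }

Branch on q_11: set q_11 = 1.
(~q_21) alone gives q_21 = 0.
(q_22) alone gives q_22 = 1.
(~q_31) alone gives q_31 = 0.
(q_32) alone gives q_32 = 1.
Now (~q_32) is unsatisfied and unit — conflict.
Undo q_11 and try q_11 = 0.
(q_12) alone gives q_12 = 1.
(~q_22) alone gives q_22 = 0.
(q_21) alone gives q_21 = 1.
(~q_31) alone gives q_31 = 0.
(q_32) alone gives q_32 = 1.
Now (~q_32) is unsatisfied and unit — conflict.
Both values of q_11 lead to a conflict.
No assignment satisfies every clause.

Unsatisfiable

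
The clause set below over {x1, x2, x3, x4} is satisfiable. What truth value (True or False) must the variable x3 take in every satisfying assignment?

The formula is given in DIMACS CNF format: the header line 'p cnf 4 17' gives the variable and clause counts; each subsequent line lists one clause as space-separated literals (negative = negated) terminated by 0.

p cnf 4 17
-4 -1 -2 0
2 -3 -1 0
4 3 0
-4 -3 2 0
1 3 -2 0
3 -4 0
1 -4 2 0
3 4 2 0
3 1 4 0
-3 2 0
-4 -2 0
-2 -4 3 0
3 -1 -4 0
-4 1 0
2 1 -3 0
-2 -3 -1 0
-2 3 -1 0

Suppose x3 = False.
From the singleton clause (x4), x4 = True.
That conflicts with the unit clause (¬x4).
So every satisfying assignment has x3 = True.

True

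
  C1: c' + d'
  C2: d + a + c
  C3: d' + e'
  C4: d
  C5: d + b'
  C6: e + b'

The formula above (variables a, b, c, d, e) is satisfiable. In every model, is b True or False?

False

Suppose b = 1.
Unit clause (d) forces d = 1.
Unit clause (c') forces c = 0.
Unit clause (e') forces e = 0.
Now (e) is unsatisfied and unit — conflict.
So every satisfying assignment has b = False.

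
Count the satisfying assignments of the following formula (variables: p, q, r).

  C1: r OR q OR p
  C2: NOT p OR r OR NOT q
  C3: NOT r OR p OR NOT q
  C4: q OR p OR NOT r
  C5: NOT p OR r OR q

3

There are 2^3 = 8 truth assignments over (p, q, r).
Check each against the 5 clauses (columns in the order p, q, r):
  F F F  ✗ fails (r OR q OR p)
  F F T  ✗ fails (q OR p OR NOT r)
  F T F  ✓ satisfies all
  F T T  ✗ fails (NOT r OR p OR NOT q)
  T F F  ✗ fails (NOT p OR r OR q)
  T F T  ✓ satisfies all
  T T F  ✗ fails (NOT p OR r OR NOT q)
  T T T  ✓ satisfies all
3 of the 8 rows are models.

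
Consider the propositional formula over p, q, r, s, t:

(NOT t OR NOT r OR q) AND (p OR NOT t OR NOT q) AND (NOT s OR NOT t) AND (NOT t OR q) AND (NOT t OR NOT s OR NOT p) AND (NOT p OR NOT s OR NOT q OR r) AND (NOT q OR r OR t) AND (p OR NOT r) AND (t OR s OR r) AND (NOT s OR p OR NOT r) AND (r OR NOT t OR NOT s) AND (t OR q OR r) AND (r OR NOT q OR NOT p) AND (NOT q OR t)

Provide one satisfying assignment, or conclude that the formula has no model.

Try s = true.
From the singleton clause (NOT t), t = false.
From the singleton clause (NOT q), q = false.
From the singleton clause (r), r = true.
From the singleton clause (p), p = true.
All clauses are satisfied.

p=true, q=false, r=true, s=true, t=false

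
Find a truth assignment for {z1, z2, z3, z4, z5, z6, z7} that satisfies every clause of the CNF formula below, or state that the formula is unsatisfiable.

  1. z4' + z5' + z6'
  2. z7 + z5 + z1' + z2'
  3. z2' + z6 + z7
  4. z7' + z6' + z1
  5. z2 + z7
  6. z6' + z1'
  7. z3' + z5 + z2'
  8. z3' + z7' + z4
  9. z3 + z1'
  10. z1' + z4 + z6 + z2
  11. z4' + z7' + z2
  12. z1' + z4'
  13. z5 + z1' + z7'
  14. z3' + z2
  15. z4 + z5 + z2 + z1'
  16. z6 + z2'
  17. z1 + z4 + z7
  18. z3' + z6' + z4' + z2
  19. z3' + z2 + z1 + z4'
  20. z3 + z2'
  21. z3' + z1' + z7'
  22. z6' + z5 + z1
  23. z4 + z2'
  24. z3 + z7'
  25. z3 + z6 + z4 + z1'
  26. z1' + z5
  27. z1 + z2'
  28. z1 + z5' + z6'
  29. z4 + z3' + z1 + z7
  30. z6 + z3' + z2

UNSATISFIABLE

Try z2 = 1.
The clause (z6) is unit, so z6 = 1.
The clause (z1') is unit, so z1 = 0.
But (z1) is also a unit clause — contradiction.
That branch fails; take z2 = 0 instead.
The clause (z7) is unit, so z7 = 1.
The clause (z4') is unit, so z4 = 0.
The clause (z3') is unit, so z3 = 0.
But (z3) is also a unit clause — contradiction.
Either choice for z2 ends in contradiction.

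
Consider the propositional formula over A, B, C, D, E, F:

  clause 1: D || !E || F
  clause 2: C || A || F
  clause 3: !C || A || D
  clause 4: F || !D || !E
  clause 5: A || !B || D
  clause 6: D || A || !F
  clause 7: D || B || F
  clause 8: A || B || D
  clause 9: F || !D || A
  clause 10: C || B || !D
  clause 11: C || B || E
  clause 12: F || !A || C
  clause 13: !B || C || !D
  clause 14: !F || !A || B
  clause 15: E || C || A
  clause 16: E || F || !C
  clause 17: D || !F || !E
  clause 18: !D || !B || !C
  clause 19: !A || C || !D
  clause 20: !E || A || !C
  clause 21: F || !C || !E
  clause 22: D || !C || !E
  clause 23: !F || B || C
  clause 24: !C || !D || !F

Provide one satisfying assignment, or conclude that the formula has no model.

Suppose D = false.
Suppose E = false.
Suppose C = true.
(A) alone gives A = true.
(F) alone gives F = true.
(B) alone gives B = true.
This assignment satisfies each clause.

A=true,  B=true,  C=true,  D=false,  E=false,  F=true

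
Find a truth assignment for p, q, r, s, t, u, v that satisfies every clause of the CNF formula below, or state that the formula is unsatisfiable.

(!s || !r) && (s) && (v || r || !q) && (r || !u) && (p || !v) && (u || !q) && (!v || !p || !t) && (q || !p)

p=false, q=false, r=false, s=true, t=true, u=false, v=false

(s) alone gives s = true.
(!r) alone gives r = false.
(!u) alone gives u = false.
(!q) alone gives q = false.
(!p) alone gives p = false.
(!v) alone gives v = false.
No clause remains; t is free.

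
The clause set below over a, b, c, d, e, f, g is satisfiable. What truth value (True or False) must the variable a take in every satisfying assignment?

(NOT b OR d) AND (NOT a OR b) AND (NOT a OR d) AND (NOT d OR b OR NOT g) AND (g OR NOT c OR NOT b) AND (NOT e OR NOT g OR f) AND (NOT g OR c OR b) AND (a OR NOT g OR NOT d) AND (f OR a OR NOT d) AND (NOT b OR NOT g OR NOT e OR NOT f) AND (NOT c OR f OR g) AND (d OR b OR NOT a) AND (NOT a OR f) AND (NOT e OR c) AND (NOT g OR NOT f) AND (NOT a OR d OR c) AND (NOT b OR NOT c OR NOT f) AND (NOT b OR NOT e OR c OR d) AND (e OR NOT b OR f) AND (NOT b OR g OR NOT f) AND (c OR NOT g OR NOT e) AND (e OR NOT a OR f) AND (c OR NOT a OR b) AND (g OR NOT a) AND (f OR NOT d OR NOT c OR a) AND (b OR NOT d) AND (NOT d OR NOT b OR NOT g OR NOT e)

Suppose a = true.
The clause (b) is unit, so b = true.
The clause (d) is unit, so d = true.
The clause (f) is unit, so f = true.
The clause (NOT g) is unit, so g = false.
That conflicts with the unit clause (g).
So every satisfying assignment has a = False.

False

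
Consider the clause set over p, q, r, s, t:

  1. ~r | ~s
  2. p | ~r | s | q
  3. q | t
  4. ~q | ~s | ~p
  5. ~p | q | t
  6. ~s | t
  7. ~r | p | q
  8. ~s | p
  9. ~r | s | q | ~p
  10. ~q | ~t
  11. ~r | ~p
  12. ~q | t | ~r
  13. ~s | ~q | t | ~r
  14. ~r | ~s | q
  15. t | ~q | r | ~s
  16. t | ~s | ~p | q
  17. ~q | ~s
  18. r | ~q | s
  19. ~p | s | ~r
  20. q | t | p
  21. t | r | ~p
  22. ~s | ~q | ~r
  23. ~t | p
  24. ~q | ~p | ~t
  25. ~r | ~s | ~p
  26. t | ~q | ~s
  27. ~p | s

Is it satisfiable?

Try r = 0.
Try q = 0.
Unit clause (t) forces t = 1.
Unit clause (p) forces p = 1.
Unit clause (s) forces s = 1.
All clauses are satisfied.
A satisfying assignment: p=1,  q=0,  r=0,  s=1,  t=1.

Yes, satisfiable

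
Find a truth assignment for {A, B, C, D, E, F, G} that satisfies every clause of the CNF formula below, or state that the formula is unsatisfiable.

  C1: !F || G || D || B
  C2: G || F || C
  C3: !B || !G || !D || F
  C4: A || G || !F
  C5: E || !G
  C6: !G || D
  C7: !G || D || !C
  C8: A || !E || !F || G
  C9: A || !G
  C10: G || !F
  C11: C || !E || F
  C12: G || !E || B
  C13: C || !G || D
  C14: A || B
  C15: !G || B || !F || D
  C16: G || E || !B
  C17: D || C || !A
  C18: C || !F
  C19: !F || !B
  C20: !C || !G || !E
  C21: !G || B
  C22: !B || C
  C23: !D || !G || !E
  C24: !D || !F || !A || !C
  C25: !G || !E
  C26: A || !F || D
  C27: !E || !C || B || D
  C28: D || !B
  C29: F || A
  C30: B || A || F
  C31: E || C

A ↦ true,  B ↦ true,  C ↦ true,  D ↦ true,  E ↦ true,  F ↦ false,  G ↦ false

Case E = true:
The clause (!G) is unit, so G = false.
The clause (!F) is unit, so F = false.
The clause (C) is unit, so C = true.
The clause (B) is unit, so B = true.
The clause (D) is unit, so D = true.
The clause (A) is unit, so A = true.
This assignment satisfies each clause.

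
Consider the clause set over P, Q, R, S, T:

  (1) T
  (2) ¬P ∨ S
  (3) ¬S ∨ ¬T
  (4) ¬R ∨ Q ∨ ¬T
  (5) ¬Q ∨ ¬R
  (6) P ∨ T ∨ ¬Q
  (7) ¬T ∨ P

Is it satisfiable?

The clause (T) is unit, so T = True.
The clause (¬S) is unit, so S = False.
The clause (¬P) is unit, so P = False.
Now (P) is unsatisfied and unit — conflict.
No assignment satisfies every clause.

No, unsatisfiable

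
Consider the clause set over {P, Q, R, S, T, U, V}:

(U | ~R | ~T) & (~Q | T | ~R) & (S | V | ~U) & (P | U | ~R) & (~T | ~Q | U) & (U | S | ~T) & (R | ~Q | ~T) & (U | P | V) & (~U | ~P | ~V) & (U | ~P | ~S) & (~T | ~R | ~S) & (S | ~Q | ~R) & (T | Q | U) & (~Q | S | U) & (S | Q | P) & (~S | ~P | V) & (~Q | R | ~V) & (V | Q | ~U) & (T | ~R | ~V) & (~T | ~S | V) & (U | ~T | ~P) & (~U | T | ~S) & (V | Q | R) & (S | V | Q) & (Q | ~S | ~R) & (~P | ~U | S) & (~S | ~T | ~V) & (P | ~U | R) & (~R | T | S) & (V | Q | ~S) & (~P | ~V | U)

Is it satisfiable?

No, unsatisfiable

Branch on U: set U = 1.
Branch on S: set S = 1.
From the singleton clause (T), T = 1.
From the singleton clause (~R), R = 0.
From the singleton clause (~Q), Q = 0.
From the singleton clause (V), V = 1.
But (~V) is also a unit clause — contradiction.
Backtrack on S: now try S = 0.
From the singleton clause (V), V = 1.
From the singleton clause (~P), P = 0.
From the singleton clause (Q), Q = 1.
From the singleton clause (~R), R = 0.
But (R) is also a unit clause — contradiction.
Both values of S lead to a conflict.
Backtrack on U: now try U = 0.
Branch on R: set R = 0.
Branch on T: set T = 0.
From the singleton clause (Q), Q = 1.
From the singleton clause (S), S = 1.
From the singleton clause (~P), P = 0.
From the singleton clause (V), V = 1.
But (~V) is also a unit clause — contradiction.
Backtrack on T: now try T = 1.
From the singleton clause (~Q), Q = 0.
From the singleton clause (S), S = 1.
From the singleton clause (~P), P = 0.
From the singleton clause (V), V = 1.
But (~V) is also a unit clause — contradiction.
Both values of T lead to a conflict.
Backtrack on R: now try R = 1.
From the singleton clause (~T), T = 0.
From the singleton clause (~Q), Q = 0.
But (Q) is also a unit clause — contradiction.
Both values of R lead to a conflict.
Both values of U lead to a conflict.
No assignment satisfies every clause.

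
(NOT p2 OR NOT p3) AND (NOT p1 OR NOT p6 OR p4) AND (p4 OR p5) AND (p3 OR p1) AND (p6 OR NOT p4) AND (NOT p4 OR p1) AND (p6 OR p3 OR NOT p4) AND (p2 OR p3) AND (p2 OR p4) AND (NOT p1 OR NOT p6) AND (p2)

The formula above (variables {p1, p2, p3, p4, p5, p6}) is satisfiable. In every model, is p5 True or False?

True

Suppose p5 = false.
Unit clause (p4) forces p4 = true.
Unit clause (p6) forces p6 = true.
Unit clause (p1) forces p1 = true.
Now (NOT p1) is unsatisfied and unit — conflict.
So every satisfying assignment has p5 = True.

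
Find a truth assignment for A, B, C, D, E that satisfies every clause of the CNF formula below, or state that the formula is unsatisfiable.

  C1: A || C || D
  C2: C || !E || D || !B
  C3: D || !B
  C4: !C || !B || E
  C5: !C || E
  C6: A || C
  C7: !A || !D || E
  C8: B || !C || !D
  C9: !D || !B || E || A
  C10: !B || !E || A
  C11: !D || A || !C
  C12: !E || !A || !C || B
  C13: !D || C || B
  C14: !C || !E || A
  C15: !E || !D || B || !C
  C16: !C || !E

A: true, B: false, C: false, D: false, E: true

Try D = false.
(!B) alone gives B = false.
Try A = true.
Try C = false.
Every clause is now satisfied; E is unconstrained.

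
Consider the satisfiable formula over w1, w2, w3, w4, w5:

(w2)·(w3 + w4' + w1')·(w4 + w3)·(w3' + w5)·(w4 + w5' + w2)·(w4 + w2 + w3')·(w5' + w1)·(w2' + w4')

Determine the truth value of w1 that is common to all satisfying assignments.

Suppose w1 = 0.
From the singleton clause (w2), w2 = 1.
From the singleton clause (w5'), w5 = 0.
From the singleton clause (w3'), w3 = 0.
From the singleton clause (w4), w4 = 1.
But (w4') is also a unit clause — contradiction.
So every satisfying assignment has w1 = True.

True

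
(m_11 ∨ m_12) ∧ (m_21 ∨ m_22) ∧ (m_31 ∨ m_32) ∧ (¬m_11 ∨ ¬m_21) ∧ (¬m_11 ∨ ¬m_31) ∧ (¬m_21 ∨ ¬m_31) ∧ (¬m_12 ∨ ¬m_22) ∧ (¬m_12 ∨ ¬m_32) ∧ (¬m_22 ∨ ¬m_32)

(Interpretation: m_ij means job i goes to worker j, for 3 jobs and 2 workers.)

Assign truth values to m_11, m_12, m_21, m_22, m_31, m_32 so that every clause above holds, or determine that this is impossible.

Case m_11 = True:
The clause (¬m_21) is unit, so m_21 = False.
The clause (m_22) is unit, so m_22 = True.
The clause (¬m_31) is unit, so m_31 = False.
The clause (m_32) is unit, so m_32 = True.
That conflicts with the unit clause (¬m_32).
So m_11 must be the other value — set m_11 = False.
The clause (m_12) is unit, so m_12 = True.
The clause (¬m_22) is unit, so m_22 = False.
The clause (m_21) is unit, so m_21 = True.
The clause (¬m_31) is unit, so m_31 = False.
The clause (m_32) is unit, so m_32 = True.
That conflicts with the unit clause (¬m_32).
Either choice for m_11 ends in contradiction.

UNSATISFIABLE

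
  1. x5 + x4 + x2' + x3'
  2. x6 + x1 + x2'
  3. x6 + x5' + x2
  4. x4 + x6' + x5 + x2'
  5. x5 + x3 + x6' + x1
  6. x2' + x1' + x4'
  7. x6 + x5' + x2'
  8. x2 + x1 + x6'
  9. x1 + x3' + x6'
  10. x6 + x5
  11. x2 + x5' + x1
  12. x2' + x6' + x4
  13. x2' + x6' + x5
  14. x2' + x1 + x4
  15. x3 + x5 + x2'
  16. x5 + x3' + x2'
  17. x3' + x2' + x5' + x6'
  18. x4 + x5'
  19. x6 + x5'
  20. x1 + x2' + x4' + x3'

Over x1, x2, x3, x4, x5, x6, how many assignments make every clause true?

7

There are 2^6 = 64 truth assignments over (x1, x2, x3, x4, x5, x6).
Split on x2. With x2 = 1, the clauses containing x2 are satisfied and x2' drops from the rest; 1 of the 2^5 = 32 assignments to the other variables satisfy what remains.
With x2 = 0, by the same count on the reduced clause set, 6 assignments work.
(One model: x1=F, x2=T, x3=F, x4=T, x5=T, x6=T.)
Total: 1 + 6 = 7.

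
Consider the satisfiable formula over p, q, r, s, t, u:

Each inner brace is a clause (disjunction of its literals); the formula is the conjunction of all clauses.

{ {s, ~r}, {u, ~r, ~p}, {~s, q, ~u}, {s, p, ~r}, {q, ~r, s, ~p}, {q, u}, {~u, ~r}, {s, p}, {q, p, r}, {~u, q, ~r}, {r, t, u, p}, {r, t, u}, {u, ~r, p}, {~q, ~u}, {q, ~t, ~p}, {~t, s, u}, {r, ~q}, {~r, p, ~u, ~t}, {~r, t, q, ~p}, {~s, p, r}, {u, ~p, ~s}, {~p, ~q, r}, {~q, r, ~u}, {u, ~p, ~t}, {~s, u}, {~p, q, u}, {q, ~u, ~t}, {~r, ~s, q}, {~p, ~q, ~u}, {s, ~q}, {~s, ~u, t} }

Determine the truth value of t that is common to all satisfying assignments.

False

Suppose t = 1.
Case s = 1:
Unit clause (u) forces u = 1.
Unit clause (q) forces q = 1.
But (~q) is also a unit clause — contradiction.
Backtrack on s: now try s = 0.
Unit clause (~r) forces r = 0.
Unit clause (p) forces p = 1.
Unit clause (q) forces q = 1.
But (~q) is also a unit clause — contradiction.
Neither s = 1 nor s = 0 works.
So every satisfying assignment has t = False.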